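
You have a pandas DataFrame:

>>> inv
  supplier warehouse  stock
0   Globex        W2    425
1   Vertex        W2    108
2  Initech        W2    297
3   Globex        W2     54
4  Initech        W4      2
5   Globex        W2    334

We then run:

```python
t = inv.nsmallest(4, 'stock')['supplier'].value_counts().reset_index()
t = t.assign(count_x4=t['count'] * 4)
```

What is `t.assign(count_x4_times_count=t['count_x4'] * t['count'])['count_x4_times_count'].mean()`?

take 4 rows with smallest stock:
  supplier warehouse  stock
4  Initech        W4      2
3   Globex        W2     54
1   Vertex        W2    108
2  Initech        W2    297
value_counts of supplier:
supplier
Initech    2
Globex     1
Vertex     1
Name: count, dtype: int64
reset_index():
  supplier  count
0  Initech      2
1   Globex      1
2   Vertex      1
add column count_x4 = t['count'] * 4:
  supplier  count  count_x4
0  Initech      2         8
1   Globex      1         4
2   Vertex      1         4
add column count_x4_times_count = t['count_x4'] * t['count']:
  supplier  count  count_x4  count_x4_times_count
0  Initech      2         8                    16
1   Globex      1         4                     4
2   Vertex      1         4                     4
The mean of column 'count_x4_times_count' is 8.0.

8.0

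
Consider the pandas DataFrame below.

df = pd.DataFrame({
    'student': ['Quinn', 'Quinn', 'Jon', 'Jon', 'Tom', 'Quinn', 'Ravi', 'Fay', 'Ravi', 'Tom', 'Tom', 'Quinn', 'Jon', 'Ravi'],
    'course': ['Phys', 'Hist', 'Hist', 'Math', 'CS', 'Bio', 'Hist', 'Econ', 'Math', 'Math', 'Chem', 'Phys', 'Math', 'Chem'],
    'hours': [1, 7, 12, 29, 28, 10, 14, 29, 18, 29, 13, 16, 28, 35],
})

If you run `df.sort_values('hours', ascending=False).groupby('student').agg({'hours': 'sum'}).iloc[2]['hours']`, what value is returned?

34

sort by hours descending:
   student course  hours
13    Ravi   Chem     35
3      Jon   Math     29
7      Fay   Econ     29
9      Tom   Math     29
4      Tom     CS     28
12     Jon   Math     28
8     Ravi   Math     18
11   Quinn   Phys     16
6     Ravi   Hist     14
10     Tom   Chem     13
2      Jon   Hist     12
5    Quinn    Bio     10
1    Quinn   Hist      7
0    Quinn   Phys      1
group by student, sum of hours:
         hours
student       
Fay         29
Jon         69
Quinn       34
Ravi        67
Tom         70
So iloc[2]['hours'] = 34.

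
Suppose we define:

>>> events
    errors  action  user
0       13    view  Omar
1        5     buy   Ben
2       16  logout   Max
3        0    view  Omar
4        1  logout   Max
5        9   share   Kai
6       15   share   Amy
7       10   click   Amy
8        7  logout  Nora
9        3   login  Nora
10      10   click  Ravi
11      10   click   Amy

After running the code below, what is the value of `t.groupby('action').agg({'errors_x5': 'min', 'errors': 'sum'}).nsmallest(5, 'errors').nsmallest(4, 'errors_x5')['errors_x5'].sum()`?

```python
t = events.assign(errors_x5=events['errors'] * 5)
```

add column errors_x5 = events['errors'] * 5:
    errors  action  user  errors_x5
0       13    view  Omar         65
1        5     buy   Ben         25
2       16  logout   Max         80
3        0    view  Omar          0
4        1  logout   Max          5
5        9   share   Kai         45
6       15   share   Amy         75
7       10   click   Amy         50
8        7  logout  Nora         35
9        3   login  Nora         15
10      10   click  Ravi         50
11      10   click   Amy         50
group by action: min(errors_x5), sum(errors):
        errors_x5  errors
action                   
buy            25       5
click          50      30
login          15       3
logout          5      24
share          45      24
view            0      13
take 5 rows with smallest errors:
        errors_x5  errors
action                   
login          15       3
buy            25       5
view            0      13
logout          5      24
share          45      24
take 4 rows with smallest errors_x5:
        errors_x5  errors
action                   
view            0      13
logout          5      24
login          15       3
buy            25       5
Finally, sum of column 'errors_x5' = 45.

45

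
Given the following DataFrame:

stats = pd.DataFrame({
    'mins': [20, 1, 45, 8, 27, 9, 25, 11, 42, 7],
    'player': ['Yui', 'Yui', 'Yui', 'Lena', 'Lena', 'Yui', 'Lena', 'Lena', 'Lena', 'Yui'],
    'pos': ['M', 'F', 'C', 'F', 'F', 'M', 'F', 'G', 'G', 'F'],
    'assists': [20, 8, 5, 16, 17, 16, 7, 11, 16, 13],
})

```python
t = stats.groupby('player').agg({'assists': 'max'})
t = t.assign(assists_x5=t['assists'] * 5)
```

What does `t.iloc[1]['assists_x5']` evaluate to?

group by player, max of assists:
        assists
player         
Lena         17
Yui          20
add column assists_x5 = t['assists'] * 5:
        assists  assists_x5
player                     
Lena         17          85
Yui          20         100
So iloc[1]['assists_x5'] = 100.

100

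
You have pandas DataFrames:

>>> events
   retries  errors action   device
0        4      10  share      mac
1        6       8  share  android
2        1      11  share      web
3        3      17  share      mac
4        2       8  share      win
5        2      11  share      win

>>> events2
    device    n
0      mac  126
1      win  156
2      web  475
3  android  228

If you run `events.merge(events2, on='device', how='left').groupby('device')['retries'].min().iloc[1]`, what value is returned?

3

merge on 'device' (how='left') → 6 rows:
   retries  errors action   device    n
0        4      10  share      mac  126
1        6       8  share  android  228
2        1      11  share      web  475
3        3      17  share      mac  126
4        2       8  share      win  156
5        2      11  share      win  156
group by device, min of retries:
device
android    6
mac        3
web        1
win        2
Name: retries, dtype: int64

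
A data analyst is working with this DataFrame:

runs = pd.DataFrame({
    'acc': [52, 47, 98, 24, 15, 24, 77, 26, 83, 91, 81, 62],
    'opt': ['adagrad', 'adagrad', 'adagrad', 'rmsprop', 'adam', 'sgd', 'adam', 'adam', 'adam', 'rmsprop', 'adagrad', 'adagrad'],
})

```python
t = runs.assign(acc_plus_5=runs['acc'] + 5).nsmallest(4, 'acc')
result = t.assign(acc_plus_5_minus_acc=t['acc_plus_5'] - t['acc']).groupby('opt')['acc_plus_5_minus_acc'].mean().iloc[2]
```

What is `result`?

5.0

add column acc_plus_5 = runs['acc'] + 5:
    acc      opt  acc_plus_5
0    52  adagrad          57
1    47  adagrad          52
2    98  adagrad         103
3    24  rmsprop          29
4    15     adam          20
5    24      sgd          29
6    77     adam          82
7    26     adam          31
8    83     adam          88
9    91  rmsprop          96
10   81  adagrad          86
11   62  adagrad          67
take 4 rows with smallest acc:
   acc      opt  acc_plus_5
4   15     adam          20
3   24  rmsprop          29
5   24      sgd          29
7   26     adam          31
add column acc_plus_5_minus_acc = t['acc_plus_5'] - t['acc']:
   acc      opt  acc_plus_5  acc_plus_5_minus_acc
4   15     adam          20                     5
3   24  rmsprop          29                     5
5   24      sgd          29                     5
7   26     adam          31                     5
group by opt, mean of acc_plus_5_minus_acc:
opt
adam       5.0
rmsprop    5.0
sgd        5.0
Name: acc_plus_5_minus_acc, dtype: float64
The value at position 2 is 5.0.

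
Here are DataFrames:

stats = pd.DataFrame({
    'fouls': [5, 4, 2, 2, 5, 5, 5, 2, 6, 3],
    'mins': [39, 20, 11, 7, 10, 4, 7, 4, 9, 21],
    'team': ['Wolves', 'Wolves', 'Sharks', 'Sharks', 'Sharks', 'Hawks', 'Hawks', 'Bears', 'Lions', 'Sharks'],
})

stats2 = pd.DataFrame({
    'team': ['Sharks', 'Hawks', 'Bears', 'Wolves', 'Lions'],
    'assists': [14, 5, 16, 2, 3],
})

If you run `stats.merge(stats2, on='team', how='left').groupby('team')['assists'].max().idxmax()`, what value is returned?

Bears

merge on 'team' (how='left') → 10 rows:
   fouls  mins    team  assists
0      5    39  Wolves        2
1      4    20  Wolves        2
2      2    11  Sharks       14
3      2     7  Sharks       14
4      5    10  Sharks       14
5      5     4   Hawks        5
6      5     7   Hawks        5
7      2     4   Bears       16
8      6     9   Lions        3
9      3    21  Sharks       14
group by team, max of assists:
team
Bears     16
Hawks      5
Lions      3
Sharks    14
Wolves     2
Name: assists, dtype: int64
Hence Bears.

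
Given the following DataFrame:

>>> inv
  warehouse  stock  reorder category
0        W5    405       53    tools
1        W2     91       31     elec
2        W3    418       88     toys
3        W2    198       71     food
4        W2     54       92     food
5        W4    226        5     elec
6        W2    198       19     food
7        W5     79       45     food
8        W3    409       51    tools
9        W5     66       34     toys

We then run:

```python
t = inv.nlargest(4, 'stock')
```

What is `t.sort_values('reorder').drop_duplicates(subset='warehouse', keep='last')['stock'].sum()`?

1049

take 4 rows with largest stock:
  warehouse  stock  reorder category
2        W3    418       88     toys
8        W3    409       51    tools
0        W5    405       53    tools
5        W4    226        5     elec
sort by reorder:
  warehouse  stock  reorder category
5        W4    226        5     elec
8        W3    409       51    tools
0        W5    405       53    tools
2        W3    418       88     toys
drop duplicate warehouse (keep=last):
  warehouse  stock  reorder category
5        W4    226        5     elec
0        W5    405       53    tools
2        W3    418       88     toys
Taking the sum of column 'stock' gives 1049.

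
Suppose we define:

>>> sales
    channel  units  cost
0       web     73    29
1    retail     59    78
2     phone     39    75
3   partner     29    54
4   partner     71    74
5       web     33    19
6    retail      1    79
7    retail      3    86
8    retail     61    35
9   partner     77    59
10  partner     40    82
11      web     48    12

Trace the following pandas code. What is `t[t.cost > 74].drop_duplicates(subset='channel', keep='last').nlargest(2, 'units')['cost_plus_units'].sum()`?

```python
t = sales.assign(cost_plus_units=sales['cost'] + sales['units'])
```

add column cost_plus_units = sales['cost'] + sales['units']:
    channel  units  cost  cost_plus_units
0       web     73    29              102
1    retail     59    78              137
2     phone     39    75              114
3   partner     29    54               83
4   partner     71    74              145
5       web     33    19               52
6    retail      1    79               80
7    retail      3    86               89
8    retail     61    35               96
9   partner     77    59              136
10  partner     40    82              122
11      web     48    12               60
filter rows where cost > 74:
    channel  units  cost  cost_plus_units
1    retail     59    78              137
2     phone     39    75              114
6    retail      1    79               80
7    retail      3    86               89
10  partner     40    82              122
drop duplicate channel (keep=last):
    channel  units  cost  cost_plus_units
2     phone     39    75              114
7    retail      3    86               89
10  partner     40    82              122
take 2 rows with largest units:
    channel  units  cost  cost_plus_units
10  partner     40    82              122
2     phone     39    75              114

236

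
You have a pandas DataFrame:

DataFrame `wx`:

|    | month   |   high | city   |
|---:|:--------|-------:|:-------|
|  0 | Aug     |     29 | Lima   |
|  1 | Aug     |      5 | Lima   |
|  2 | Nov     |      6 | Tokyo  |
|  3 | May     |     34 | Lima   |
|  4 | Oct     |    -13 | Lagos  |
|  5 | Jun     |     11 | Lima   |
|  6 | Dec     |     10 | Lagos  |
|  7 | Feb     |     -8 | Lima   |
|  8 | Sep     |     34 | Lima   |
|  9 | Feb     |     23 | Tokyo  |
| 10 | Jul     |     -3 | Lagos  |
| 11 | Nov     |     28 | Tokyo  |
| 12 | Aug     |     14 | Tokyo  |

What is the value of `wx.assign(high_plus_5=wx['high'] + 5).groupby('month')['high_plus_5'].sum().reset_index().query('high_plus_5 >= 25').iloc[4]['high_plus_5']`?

add column high_plus_5 = wx['high'] + 5:
   month  high   city  high_plus_5
0    Aug    29   Lima           34
1    Aug     5   Lima           10
2    Nov     6  Tokyo           11
3    May    34   Lima           39
4    Oct   -13  Lagos           -8
5    Jun    11   Lima           16
6    Dec    10  Lagos           15
7    Feb    -8   Lima           -3
8    Sep    34   Lima           39
9    Feb    23  Tokyo           28
10   Jul    -3  Lagos            2
11   Nov    28  Tokyo           33
12   Aug    14  Tokyo           19
group by month, sum of high_plus_5:
month
Aug    63
Dec    15
Feb    25
Jul     2
Jun    16
May    39
Nov    44
Oct    -8
Sep    39
Name: high_plus_5, dtype: int64
reset_index():
  month  high_plus_5
0   Aug           63
1   Dec           15
2   Feb           25
3   Jul            2
4   Jun           16
5   May           39
6   Nov           44
7   Oct           -8
8   Sep           39
filter rows where high_plus_5 >= 25:
  month  high_plus_5
0   Aug           63
2   Feb           25
5   May           39
6   Nov           44
8   Sep           39
The value at position 4, column 'high_plus_5' is 39.

39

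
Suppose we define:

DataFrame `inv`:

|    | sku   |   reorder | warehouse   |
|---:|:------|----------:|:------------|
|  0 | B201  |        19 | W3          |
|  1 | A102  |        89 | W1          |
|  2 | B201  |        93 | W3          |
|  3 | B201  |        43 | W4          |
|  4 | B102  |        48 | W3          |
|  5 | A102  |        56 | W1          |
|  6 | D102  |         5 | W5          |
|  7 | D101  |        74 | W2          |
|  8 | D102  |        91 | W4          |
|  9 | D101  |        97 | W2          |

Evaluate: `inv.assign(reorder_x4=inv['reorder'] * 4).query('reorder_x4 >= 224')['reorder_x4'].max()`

add column reorder_x4 = inv['reorder'] * 4:
    sku  reorder warehouse  reorder_x4
0  B201       19        W3          76
1  A102       89        W1         356
2  B201       93        W3         372
3  B201       43        W4         172
4  B102       48        W3         192
5  A102       56        W1         224
6  D102        5        W5          20
7  D101       74        W2         296
8  D102       91        W4         364
9  D101       97        W2         388
filter rows where reorder_x4 >= 224:
    sku  reorder warehouse  reorder_x4
1  A102       89        W1         356
2  B201       93        W3         372
5  A102       56        W1         224
7  D101       74        W2         296
8  D102       91        W4         364
9  D101       97        W2         388
The max of column 'reorder_x4' is 388.

388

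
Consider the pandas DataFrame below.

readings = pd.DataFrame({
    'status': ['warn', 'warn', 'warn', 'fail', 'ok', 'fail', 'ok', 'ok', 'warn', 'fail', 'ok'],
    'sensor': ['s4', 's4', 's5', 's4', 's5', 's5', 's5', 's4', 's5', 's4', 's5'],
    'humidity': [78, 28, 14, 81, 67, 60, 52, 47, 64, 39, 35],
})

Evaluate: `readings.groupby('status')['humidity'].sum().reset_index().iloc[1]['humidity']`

201

group by status, sum of humidity:
status
fail    180
ok      201
warn    184
Name: humidity, dtype: int64
reset_index():
  status  humidity
0   fail       180
1     ok       201
2   warn       184
Reading off the value at position 1, column 'humidity', we get 201.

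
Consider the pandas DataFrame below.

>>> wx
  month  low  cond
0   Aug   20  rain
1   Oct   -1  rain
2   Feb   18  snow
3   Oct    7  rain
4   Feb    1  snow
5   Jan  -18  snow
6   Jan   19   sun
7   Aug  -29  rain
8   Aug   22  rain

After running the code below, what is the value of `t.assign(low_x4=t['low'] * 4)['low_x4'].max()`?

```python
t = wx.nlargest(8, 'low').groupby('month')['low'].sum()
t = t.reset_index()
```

168

take 8 rows with largest low:
  month  low  cond
8   Aug   22  rain
0   Aug   20  rain
6   Jan   19   sun
2   Feb   18  snow
3   Oct    7  rain
4   Feb    1  snow
1   Oct   -1  rain
5   Jan  -18  snow
group by month, sum of low:
month
Aug    42
Feb    19
Jan     1
Oct     6
Name: low, dtype: int64
reset_index():
  month  low
0   Aug   42
1   Feb   19
2   Jan    1
3   Oct    6
add column low_x4 = t['low'] * 4:
  month  low  low_x4
0   Aug   42     168
1   Feb   19      76
2   Jan    1       4
3   Oct    6      24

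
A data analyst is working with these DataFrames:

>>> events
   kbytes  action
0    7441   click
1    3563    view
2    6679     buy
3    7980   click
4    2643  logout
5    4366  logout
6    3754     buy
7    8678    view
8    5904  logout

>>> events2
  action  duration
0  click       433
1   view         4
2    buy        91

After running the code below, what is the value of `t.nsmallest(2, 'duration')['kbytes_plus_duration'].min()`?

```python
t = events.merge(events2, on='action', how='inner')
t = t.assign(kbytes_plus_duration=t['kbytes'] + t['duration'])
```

merge on 'action' (how='inner') → 6 rows:
   kbytes action  duration
0    7441  click       433
1    3563   view         4
2    6679    buy        91
3    7980  click       433
4    3754    buy        91
5    8678   view         4
add column kbytes_plus_duration = t['kbytes'] + t['duration']:
   kbytes action  duration  kbytes_plus_duration
0    7441  click       433                  7874
1    3563   view         4                  3567
2    6679    buy        91                  6770
3    7980  click       433                  8413
4    3754    buy        91                  3845
5    8678   view         4                  8682
take 2 rows with smallest duration:
   kbytes action  duration  kbytes_plus_duration
1    3563   view         4                  3567
5    8678   view         4                  8682
The min of column 'kbytes_plus_duration' is 3567.

3567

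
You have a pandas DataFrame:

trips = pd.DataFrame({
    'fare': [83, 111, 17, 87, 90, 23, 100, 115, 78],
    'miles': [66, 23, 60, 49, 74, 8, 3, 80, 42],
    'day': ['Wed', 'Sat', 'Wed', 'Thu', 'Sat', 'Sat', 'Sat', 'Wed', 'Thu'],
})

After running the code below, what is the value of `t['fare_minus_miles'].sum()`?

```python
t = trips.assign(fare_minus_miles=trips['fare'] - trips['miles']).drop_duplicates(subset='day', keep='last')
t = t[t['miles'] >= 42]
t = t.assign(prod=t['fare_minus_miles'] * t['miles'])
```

add column fare_minus_miles = trips['fare'] - trips['miles']:
   fare  miles  day  fare_minus_miles
0    83     66  Wed                17
1   111     23  Sat                88
2    17     60  Wed               -43
3    87     49  Thu                38
4    90     74  Sat                16
5    23      8  Sat                15
6   100      3  Sat                97
7   115     80  Wed                35
8    78     42  Thu                36
drop duplicate day (keep=last):
   fare  miles  day  fare_minus_miles
6   100      3  Sat                97
7   115     80  Wed                35
8    78     42  Thu                36
filter rows where miles >= 42:
   fare  miles  day  fare_minus_miles
7   115     80  Wed                35
8    78     42  Thu                36
add column prod = t['fare_minus_miles'] * t['miles']:
   fare  miles  day  fare_minus_miles  prod
7   115     80  Wed                35  2800
8    78     42  Thu                36  1512
Taking the sum of column 'fare_minus_miles' gives 71.

71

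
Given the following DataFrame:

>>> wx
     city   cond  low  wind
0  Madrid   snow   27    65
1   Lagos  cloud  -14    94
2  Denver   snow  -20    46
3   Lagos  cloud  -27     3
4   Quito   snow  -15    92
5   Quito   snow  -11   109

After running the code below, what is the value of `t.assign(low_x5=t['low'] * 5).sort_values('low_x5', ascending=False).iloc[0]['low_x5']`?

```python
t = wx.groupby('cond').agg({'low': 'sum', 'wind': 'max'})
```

group by cond: sum(low), max(wind):
       low  wind
cond            
cloud  -41    94
snow   -19   109
add column low_x5 = t['low'] * 5:
       low  wind  low_x5
cond                    
cloud  -41    94    -205
snow   -19   109     -95
sort by low_x5 descending:
       low  wind  low_x5
cond                    
snow   -19   109     -95
cloud  -41    94    -205
Hence -95.

-95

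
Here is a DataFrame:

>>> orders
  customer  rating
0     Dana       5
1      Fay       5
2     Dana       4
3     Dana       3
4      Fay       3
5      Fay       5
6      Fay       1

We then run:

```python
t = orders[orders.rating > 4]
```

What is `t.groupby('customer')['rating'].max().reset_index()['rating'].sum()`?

10

filter rows where rating > 4:
  customer  rating
0     Dana       5
1      Fay       5
5      Fay       5
group by customer, max of rating:
customer
Dana    5
Fay     5
Name: rating, dtype: int64
reset_index():
  customer  rating
0     Dana       5
1      Fay       5
The sum of column 'rating' is 10.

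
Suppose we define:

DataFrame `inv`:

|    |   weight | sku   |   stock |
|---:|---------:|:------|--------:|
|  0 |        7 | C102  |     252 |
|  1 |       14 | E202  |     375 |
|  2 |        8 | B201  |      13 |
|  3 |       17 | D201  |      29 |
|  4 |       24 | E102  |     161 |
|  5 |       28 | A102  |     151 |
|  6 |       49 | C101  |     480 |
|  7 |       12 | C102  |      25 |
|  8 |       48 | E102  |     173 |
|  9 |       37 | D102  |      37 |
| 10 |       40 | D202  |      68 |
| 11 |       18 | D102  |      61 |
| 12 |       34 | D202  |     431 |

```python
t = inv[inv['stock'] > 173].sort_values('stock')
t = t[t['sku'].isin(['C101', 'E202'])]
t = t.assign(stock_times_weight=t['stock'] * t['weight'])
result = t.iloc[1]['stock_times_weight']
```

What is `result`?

23520

filter rows where stock > 173:
    weight   sku  stock
0        7  C102    252
1       14  E202    375
6       49  C101    480
12      34  D202    431
sort by stock:
    weight   sku  stock
0        7  C102    252
1       14  E202    375
12      34  D202    431
6       49  C101    480
filter rows where sku in ['C101', 'E202']:
   weight   sku  stock
1      14  E202    375
6      49  C101    480
add column stock_times_weight = t['stock'] * t['weight']:
   weight   sku  stock  stock_times_weight
1      14  E202    375                5250
6      49  C101    480               23520
value at position 1, column 'stock_times_weight' → 23520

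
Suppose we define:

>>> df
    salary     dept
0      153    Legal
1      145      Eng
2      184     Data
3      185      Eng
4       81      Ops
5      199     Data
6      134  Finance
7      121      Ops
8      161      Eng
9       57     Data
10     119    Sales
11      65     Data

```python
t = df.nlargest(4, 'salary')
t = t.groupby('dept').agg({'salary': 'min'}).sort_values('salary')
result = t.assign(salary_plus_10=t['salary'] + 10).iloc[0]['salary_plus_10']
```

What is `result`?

171

take 4 rows with largest salary:
   salary  dept
5     199  Data
3     185   Eng
2     184  Data
8     161   Eng
group by dept, min of salary:
      salary
dept        
Data     184
Eng      161
sort by salary:
      salary
dept        
Eng      161
Data     184
add column salary_plus_10 = t['salary'] + 10:
      salary  salary_plus_10
dept                        
Eng      161             171
Data     184             194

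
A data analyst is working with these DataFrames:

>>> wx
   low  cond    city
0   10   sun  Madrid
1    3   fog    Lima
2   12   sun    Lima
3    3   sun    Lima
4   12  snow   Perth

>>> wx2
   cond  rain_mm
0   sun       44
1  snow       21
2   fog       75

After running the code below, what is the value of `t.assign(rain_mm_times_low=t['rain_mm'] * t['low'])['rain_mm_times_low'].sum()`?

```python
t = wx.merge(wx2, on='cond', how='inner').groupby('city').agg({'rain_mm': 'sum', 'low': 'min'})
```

1181

merge on 'cond' (how='inner') → 5 rows:
   low  cond    city  rain_mm
0   10   sun  Madrid       44
1    3   fog    Lima       75
2   12   sun    Lima       44
3    3   sun    Lima       44
4   12  snow   Perth       21
group by city: sum(rain_mm), min(low):
        rain_mm  low
city                
Lima        163    3
Madrid       44   10
Perth        21   12
add column rain_mm_times_low = t['rain_mm'] * t['low']:
        rain_mm  low  rain_mm_times_low
city                                   
Lima        163    3                489
Madrid       44   10                440
Perth        21   12                252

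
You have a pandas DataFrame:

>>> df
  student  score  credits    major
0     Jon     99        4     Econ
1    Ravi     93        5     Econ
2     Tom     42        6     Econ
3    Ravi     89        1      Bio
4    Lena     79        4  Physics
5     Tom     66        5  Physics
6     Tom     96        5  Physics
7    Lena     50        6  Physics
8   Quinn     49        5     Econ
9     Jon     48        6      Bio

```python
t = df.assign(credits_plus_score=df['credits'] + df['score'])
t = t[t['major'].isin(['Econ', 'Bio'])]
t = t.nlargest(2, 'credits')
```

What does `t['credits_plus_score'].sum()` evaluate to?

add column credits_plus_score = df['credits'] + df['score']:
  student  score  credits    major  credits_plus_score
0     Jon     99        4     Econ                 103
1    Ravi     93        5     Econ                  98
2     Tom     42        6     Econ                  48
3    Ravi     89        1      Bio                  90
4    Lena     79        4  Physics                  83
5     Tom     66        5  Physics                  71
6     Tom     96        5  Physics                 101
7    Lena     50        6  Physics                  56
8   Quinn     49        5     Econ                  54
9     Jon     48        6      Bio                  54
filter rows where major in ['Econ', 'Bio']:
  student  score  credits major  credits_plus_score
0     Jon     99        4  Econ                 103
1    Ravi     93        5  Econ                  98
2     Tom     42        6  Econ                  48
3    Ravi     89        1   Bio                  90
8   Quinn     49        5  Econ                  54
9     Jon     48        6   Bio                  54
take 2 rows with largest credits:
  student  score  credits major  credits_plus_score
2     Tom     42        6  Econ                  48
9     Jon     48        6   Bio                  54

102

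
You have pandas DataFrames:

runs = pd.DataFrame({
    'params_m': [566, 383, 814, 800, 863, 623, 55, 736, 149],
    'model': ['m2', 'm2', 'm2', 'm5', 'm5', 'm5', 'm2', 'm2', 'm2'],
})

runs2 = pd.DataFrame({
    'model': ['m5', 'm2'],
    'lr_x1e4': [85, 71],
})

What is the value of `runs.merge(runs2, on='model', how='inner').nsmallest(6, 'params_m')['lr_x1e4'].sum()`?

440

merge on 'model' (how='inner') → 9 rows:
   params_m model  lr_x1e4
0       566    m2       71
1       383    m2       71
2       814    m2       71
3       800    m5       85
4       863    m5       85
5       623    m5       85
6        55    m2       71
7       736    m2       71
8       149    m2       71
take 6 rows with smallest params_m:
   params_m model  lr_x1e4
6        55    m2       71
8       149    m2       71
1       383    m2       71
0       566    m2       71
5       623    m5       85
7       736    m2       71
Hence 440.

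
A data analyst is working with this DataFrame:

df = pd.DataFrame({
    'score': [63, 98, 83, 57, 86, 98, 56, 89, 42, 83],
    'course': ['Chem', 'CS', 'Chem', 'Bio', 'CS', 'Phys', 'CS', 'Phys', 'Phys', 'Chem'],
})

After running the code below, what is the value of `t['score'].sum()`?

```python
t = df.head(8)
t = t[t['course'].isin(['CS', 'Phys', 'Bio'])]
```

take first 8 rows:
   score course
0     63   Chem
1     98     CS
2     83   Chem
3     57    Bio
4     86     CS
5     98   Phys
6     56     CS
7     89   Phys
filter rows where course in ['CS', 'Phys', 'Bio']:
   score course
1     98     CS
3     57    Bio
4     86     CS
5     98   Phys
6     56     CS
7     89   Phys
Reading off the sum of column 'score', we get 484.

484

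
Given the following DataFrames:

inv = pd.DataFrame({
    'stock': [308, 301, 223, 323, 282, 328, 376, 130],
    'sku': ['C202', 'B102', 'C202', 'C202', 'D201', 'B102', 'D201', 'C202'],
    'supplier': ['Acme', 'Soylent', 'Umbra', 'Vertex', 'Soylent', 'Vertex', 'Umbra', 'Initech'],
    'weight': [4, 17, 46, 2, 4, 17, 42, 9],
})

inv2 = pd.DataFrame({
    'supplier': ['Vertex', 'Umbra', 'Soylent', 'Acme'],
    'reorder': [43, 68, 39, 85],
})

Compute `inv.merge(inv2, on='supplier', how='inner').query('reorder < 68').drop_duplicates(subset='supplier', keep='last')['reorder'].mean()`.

merge on 'supplier' (how='inner') → 7 rows:
   stock   sku supplier  weight  reorder
0    308  C202     Acme       4       85
1    301  B102  Soylent      17       39
2    223  C202    Umbra      46       68
3    323  C202   Vertex       2       43
4    282  D201  Soylent       4       39
5    328  B102   Vertex      17       43
6    376  D201    Umbra      42       68
filter rows where reorder < 68:
   stock   sku supplier  weight  reorder
1    301  B102  Soylent      17       39
3    323  C202   Vertex       2       43
4    282  D201  Soylent       4       39
5    328  B102   Vertex      17       43
drop duplicate supplier (keep=last):
   stock   sku supplier  weight  reorder
4    282  D201  Soylent       4       39
5    328  B102   Vertex      17       43

41.0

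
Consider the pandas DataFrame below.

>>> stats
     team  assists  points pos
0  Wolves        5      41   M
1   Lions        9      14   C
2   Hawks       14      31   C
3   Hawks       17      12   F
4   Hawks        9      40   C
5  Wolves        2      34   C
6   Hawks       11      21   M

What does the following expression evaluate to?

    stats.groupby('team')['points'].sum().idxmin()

group by team, sum of points:
team
Hawks     104
Lions      14
Wolves     75
Name: points, dtype: int64
So idxmin() = Lions.

Lions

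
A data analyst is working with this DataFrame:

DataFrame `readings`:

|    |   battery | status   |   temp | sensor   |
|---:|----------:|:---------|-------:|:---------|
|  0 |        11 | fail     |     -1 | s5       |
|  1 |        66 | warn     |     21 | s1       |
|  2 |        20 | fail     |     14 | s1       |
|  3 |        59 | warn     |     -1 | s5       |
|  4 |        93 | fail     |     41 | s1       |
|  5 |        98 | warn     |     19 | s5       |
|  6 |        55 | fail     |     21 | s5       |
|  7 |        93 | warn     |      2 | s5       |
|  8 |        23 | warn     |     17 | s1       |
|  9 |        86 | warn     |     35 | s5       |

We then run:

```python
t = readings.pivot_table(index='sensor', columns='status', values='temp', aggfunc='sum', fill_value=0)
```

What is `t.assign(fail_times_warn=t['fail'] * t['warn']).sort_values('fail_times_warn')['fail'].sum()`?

pivot: rows=sensor, cols=status, sum(temp):
status  fail  warn
sensor            
s1        55    38
s5        20    55
add column fail_times_warn = t['fail'] * t['warn']:
status  fail  warn  fail_times_warn
sensor                             
s1        55    38             2090
s5        20    55             1100
sort by fail_times_warn:
status  fail  warn  fail_times_warn
sensor                             
s5        20    55             1100
s1        55    38             2090

75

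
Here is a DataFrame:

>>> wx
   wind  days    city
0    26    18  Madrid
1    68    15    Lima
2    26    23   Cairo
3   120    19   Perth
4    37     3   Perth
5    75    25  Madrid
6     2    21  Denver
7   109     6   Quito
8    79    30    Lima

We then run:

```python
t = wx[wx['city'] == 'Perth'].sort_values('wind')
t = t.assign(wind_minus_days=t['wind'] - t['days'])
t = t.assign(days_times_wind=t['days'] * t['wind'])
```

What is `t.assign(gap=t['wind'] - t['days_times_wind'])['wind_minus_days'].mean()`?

67.5

filter rows where city == 'Perth':
   wind  days   city
3   120    19  Perth
4    37     3  Perth
sort by wind:
   wind  days   city
4    37     3  Perth
3   120    19  Perth
add column wind_minus_days = t['wind'] - t['days']:
   wind  days   city  wind_minus_days
4    37     3  Perth               34
3   120    19  Perth              101
add column days_times_wind = t['days'] * t['wind']:
   wind  days   city  wind_minus_days  days_times_wind
4    37     3  Perth               34              111
3   120    19  Perth              101             2280
add column gap = t['wind'] - t['days_times_wind']:
   wind  days   city  wind_minus_days  days_times_wind   gap
4    37     3  Perth               34              111   -74
3   120    19  Perth              101             2280 -2160
Hence 67.5.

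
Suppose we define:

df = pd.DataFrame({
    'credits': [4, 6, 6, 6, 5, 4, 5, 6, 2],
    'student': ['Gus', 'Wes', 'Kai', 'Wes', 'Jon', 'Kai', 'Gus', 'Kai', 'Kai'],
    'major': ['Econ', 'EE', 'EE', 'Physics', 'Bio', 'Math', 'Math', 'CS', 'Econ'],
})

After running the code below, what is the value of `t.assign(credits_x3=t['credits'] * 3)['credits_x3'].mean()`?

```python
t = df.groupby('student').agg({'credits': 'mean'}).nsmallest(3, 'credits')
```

group by student, mean of credits:
         credits
student         
Gus          4.5
Jon          5.0
Kai          4.5
Wes          6.0
take 3 rows with smallest credits:
         credits
student         
Gus          4.5
Kai          4.5
Jon          5.0
add column credits_x3 = t['credits'] * 3:
         credits  credits_x3
student                     
Gus          4.5        13.5
Kai          4.5        13.5
Jon          5.0        15.0

14.0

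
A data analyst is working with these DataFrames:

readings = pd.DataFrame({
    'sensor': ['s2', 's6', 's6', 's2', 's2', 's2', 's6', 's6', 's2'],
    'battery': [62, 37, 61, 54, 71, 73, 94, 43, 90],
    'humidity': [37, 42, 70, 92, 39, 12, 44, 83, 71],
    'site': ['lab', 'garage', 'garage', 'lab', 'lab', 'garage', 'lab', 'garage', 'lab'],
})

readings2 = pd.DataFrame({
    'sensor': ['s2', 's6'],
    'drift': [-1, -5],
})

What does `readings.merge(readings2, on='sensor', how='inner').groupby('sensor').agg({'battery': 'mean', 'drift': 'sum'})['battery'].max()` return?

70.0

merge on 'sensor' (how='inner') → 9 rows:
  sensor  battery  humidity    site  drift
0     s2       62        37     lab     -1
1     s6       37        42  garage     -5
2     s6       61        70  garage     -5
3     s2       54        92     lab     -1
4     s2       71        39     lab     -1
5     s2       73        12  garage     -1
6     s6       94        44     lab     -5
7     s6       43        83  garage     -5
8     s2       90        71     lab     -1
group by sensor: mean(battery), sum(drift):
        battery  drift
sensor                
s2        70.00     -5
s6        58.75    -20
Hence 70.0.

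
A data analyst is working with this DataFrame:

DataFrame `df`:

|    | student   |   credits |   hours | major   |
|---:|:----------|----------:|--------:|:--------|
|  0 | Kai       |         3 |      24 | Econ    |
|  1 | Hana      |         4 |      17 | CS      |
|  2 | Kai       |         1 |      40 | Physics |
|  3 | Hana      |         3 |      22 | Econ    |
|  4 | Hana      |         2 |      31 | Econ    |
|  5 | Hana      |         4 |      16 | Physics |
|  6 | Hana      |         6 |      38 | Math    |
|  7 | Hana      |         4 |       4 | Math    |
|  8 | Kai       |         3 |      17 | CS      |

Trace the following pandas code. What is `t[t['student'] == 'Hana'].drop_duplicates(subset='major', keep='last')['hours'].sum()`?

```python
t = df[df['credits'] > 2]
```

filter rows where credits > 2:
  student  credits  hours    major
0     Kai        3     24     Econ
1    Hana        4     17       CS
3    Hana        3     22     Econ
5    Hana        4     16  Physics
6    Hana        6     38     Math
7    Hana        4      4     Math
8     Kai        3     17       CS
filter rows where student == 'Hana':
  student  credits  hours    major
1    Hana        4     17       CS
3    Hana        3     22     Econ
5    Hana        4     16  Physics
6    Hana        6     38     Math
7    Hana        4      4     Math
drop duplicate major (keep=last):
  student  credits  hours    major
1    Hana        4     17       CS
3    Hana        3     22     Econ
5    Hana        4     16  Physics
7    Hana        4      4     Math

59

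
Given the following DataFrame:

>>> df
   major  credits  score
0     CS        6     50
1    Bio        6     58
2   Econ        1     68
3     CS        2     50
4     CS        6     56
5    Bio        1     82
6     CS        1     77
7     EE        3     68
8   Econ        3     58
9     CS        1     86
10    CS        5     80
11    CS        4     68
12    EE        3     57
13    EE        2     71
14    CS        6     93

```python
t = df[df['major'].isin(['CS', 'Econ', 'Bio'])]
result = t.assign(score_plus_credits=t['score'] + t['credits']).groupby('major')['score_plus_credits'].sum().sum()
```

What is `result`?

filter rows where major in ['CS', 'Econ', 'Bio']:
   major  credits  score
0     CS        6     50
1    Bio        6     58
2   Econ        1     68
3     CS        2     50
4     CS        6     56
5    Bio        1     82
6     CS        1     77
8   Econ        3     58
9     CS        1     86
10    CS        5     80
11    CS        4     68
14    CS        6     93
add column score_plus_credits = t['score'] + t['credits']:
   major  credits  score  score_plus_credits
0     CS        6     50                  56
1    Bio        6     58                  64
2   Econ        1     68                  69
3     CS        2     50                  52
4     CS        6     56                  62
5    Bio        1     82                  83
6     CS        1     77                  78
8   Econ        3     58                  61
9     CS        1     86                  87
10    CS        5     80                  85
11    CS        4     68                  72
14    CS        6     93                  99
group by major, sum of score_plus_credits:
major
Bio     147
CS      591
Econ    130
Name: score_plus_credits, dtype: int64
The sum of the resulting series is 868.

868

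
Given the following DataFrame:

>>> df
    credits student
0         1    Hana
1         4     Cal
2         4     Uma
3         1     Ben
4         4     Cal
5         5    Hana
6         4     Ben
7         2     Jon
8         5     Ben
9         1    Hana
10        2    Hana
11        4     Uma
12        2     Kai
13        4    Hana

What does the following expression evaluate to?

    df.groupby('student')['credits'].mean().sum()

17.9333333333

group by student, mean of credits:
student
Ben     3.333333
Cal     4.000000
Hana    2.600000
Jon     2.000000
Kai     2.000000
Uma     4.000000
Name: credits, dtype: float64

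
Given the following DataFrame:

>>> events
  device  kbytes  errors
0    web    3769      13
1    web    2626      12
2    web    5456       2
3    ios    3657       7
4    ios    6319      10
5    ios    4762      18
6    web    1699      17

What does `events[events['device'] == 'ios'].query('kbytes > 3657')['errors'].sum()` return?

filter rows where device == 'ios':
  device  kbytes  errors
3    ios    3657       7
4    ios    6319      10
5    ios    4762      18
filter rows where kbytes > 3657:
  device  kbytes  errors
4    ios    6319      10
5    ios    4762      18
Hence 28.

28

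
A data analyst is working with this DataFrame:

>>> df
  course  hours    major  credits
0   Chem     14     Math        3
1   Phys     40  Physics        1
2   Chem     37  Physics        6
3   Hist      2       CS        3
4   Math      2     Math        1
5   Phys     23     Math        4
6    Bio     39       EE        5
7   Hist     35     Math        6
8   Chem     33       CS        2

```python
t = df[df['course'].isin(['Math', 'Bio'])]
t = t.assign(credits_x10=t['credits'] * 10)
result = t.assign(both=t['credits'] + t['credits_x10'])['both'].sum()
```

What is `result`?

66

filter rows where course in ['Math', 'Bio']:
  course  hours major  credits
4   Math      2  Math        1
6    Bio     39    EE        5
add column credits_x10 = t['credits'] * 10:
  course  hours major  credits  credits_x10
4   Math      2  Math        1           10
6    Bio     39    EE        5           50
add column both = t['credits'] + t['credits_x10']:
  course  hours major  credits  credits_x10  both
4   Math      2  Math        1           10    11
6    Bio     39    EE        5           50    55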